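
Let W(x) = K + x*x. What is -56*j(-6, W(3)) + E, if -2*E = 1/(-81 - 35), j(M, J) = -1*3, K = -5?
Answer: 38977/232 ≈ 168.00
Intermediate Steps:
W(x) = -5 + x**2 (W(x) = -5 + x*x = -5 + x**2)
j(M, J) = -3
E = 1/232 (E = -1/(2*(-81 - 35)) = -1/2/(-116) = -1/2*(-1/116) = 1/232 ≈ 0.0043103)
-56*j(-6, W(3)) + E = -56*(-3) + 1/232 = 168 + 1/232 = 38977/232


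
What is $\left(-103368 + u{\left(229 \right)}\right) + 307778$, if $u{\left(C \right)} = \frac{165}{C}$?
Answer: $\frac{46810055}{229} \approx 2.0441 \cdot 10^{5}$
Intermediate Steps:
$\left(-103368 + u{\left(229 \right)}\right) + 307778 = \left(-103368 + \frac{165}{229}\right) + 307778 = - \frac{23671107}{229} + 307778 = \frac{46810055}{229}$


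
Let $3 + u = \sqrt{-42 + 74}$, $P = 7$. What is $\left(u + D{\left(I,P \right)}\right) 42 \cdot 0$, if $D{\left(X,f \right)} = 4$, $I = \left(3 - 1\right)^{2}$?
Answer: $0$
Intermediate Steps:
$I = 4$ ($I = 2^{2} = 4$)
$u = -3 + 4 \sqrt{2}$ ($u = -3 + \sqrt{-42 + 74} = -3 + \sqrt{32} = -3 + 4 \sqrt{2} \approx 2.6569$)
$\left(u + D{\left(I,P \right)}\right) 42 \cdot 0 = \left(\left(-3 + 4 \sqrt{2}\right) + 4\right) 42 \cdot 0 = \left(1 + 4 \sqrt{2}\right) 0 = 0$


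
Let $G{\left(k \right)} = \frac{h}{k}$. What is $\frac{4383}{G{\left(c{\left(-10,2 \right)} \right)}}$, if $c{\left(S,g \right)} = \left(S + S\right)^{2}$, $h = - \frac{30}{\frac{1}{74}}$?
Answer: $- \frac{29220}{37} \approx -789.73$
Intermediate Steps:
$h = -2220$ ($h = - 30 \frac{1}{\frac{1}{74}} = \left(-30\right) 74 = -2220$)
$c{\left(S,g \right)} = 4 S^{2}$ ($c{\left(S,g \right)} = \left(2 S\right)^{2} = 4 S^{2}$)
$G{\left(k \right)} = - \frac{2220}{k}$
$\frac{4383}{G{\left(c{\left(-10,2 \right)} \right)}} = \frac{4383}{\left(-2220\right) \frac{1}{4 \left(-10\right)^{2}}} = \frac{4383}{\left(-2220\right) \frac{1}{4 \cdot 100}} = \frac{4383}{\left(-2220\right) \frac{1}{400}} = \frac{4383}{- \frac{111}{20}} = 4383 \left(- \frac{20}{111}\right) = - \frac{29220}{37}$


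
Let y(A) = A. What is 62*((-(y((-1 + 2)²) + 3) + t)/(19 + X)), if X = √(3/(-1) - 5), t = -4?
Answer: -9424/369 + 992*I*√2/369 ≈ -25.539 + 3.8019*I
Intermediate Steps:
X = 2*I*√2 (X = √(3*(-1) - 5) = √(-3 - 5) = √(-8) = 2*I*√2 ≈ 2.8284*I)
62*((-(y((-1 + 2)²) + 3) + t)/(19 + X)) = 62*((-((-1 + 2)² + 3) - 4)/(19 + 2*I*√2)) = 62*((-(1² + 3) - 4)/(19 + 2*I*√2)) = 62*((-(1 + 3) - 4)/(19 + 2*I*√2)) = 62*((-1*4 - 4)/(19 + 2*I*√2)) = 62*((-4 - 4)/(19 + 2*I*√2)) = 62*(-8/(19 + 2*I*√2)) = -496/(19 + 2*I*√2)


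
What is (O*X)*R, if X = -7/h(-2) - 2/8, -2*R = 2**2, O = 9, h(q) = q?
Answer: -117/2 ≈ -58.500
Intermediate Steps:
R = -2 (R = -1/2*2**2 = -1/2*4 = -2)
X = 13/4 (X = -7/(-2) - 2/8 = -7*(-1/2) - 2*1/8 = 7/2 - 1/4 = 13/4 ≈ 3.2500)
(O*X)*R = (9*(13/4))*(-2) = (117/4)*(-2) = -117/2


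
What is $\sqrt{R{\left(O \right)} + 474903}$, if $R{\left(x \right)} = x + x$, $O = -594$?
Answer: $33 \sqrt{435} \approx 688.27$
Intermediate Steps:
$R{\left(x \right)} = 2 x$
$\sqrt{R{\left(O \right)} + 474903} = \sqrt{2 \left(-594\right) + 474903} = \sqrt{-1188 + 474903} = \sqrt{473715} = 33 \sqrt{435}$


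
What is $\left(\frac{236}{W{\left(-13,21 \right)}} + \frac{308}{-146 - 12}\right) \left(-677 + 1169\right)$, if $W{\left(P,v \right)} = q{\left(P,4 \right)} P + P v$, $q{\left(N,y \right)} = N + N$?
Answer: $\frac{4247928}{5135} \approx 827.25$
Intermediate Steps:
$q{\left(N,y \right)} = 2 N$
$W{\left(P,v \right)} = 2 P^{2} + P v$ ($W{\left(P,v \right)} = 2 P P + P v = 2 P^{2} + P v$)
$\left(\frac{236}{W{\left(-13,21 \right)}} + \frac{308}{-146 - 12}\right) \left(-677 + 1169\right) = \left(\frac{236}{\left(-13\right) \left(21 + 2 \left(-13\right)\right)} + \frac{308}{-146 - 12}\right) \left(-677 + 1169\right) = \left(\frac{236}{\left(-13\right) \left(21 - 26\right)} + \frac{308}{-158}\right) 492 = \left(\frac{236}{\left(-13\right) \left(-5\right)} + 308 \left(- \frac{1}{158}\right)\right) 492 = \left(\frac{236}{65} - \frac{154}{79}\right) 492 = \frac{8634}{5135} \cdot 492 = \frac{4247928}{5135}$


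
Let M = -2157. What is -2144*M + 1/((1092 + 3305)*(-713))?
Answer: 14498428181087/3135061 ≈ 4.6246e+6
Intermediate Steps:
-2144*M + 1/((1092 + 3305)*(-713)) = -2144/(1/(-2157)) + 1/((1092 + 3305)*(-713)) = -2144/(-1/2157) - 1/713/4397 = -2144*(-2157) + (1/4397)*(-1/713) = 4624608 - 1/3135061 = 14498428181087/3135061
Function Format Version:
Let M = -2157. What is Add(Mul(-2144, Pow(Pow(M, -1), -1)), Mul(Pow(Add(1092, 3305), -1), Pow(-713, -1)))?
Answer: Rational(14498428181087, 3135061) ≈ 4.6246e+6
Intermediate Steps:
Add(Mul(-2144, Pow(Pow(M, -1), -1)), Mul(Pow(Add(1092, 3305), -1), Pow(-713, -1))) = Add(Mul(-2144, Pow(Pow(-2157, -1), -1)), Mul(Pow(Add(1092, 3305), -1), Pow(-713, -1))) = Add(Mul(-2144, Pow(Rational(-1, 2157), -1)), Mul(Pow(4397, -1), Rational(-1, 713))) = Add(Mul(-2144, -2157), Mul(Rational(1, 4397), Rational(-1, 713))) = Add(4624608, Rational(-1, 3135061)) = Rational(14498428181087, 3135061)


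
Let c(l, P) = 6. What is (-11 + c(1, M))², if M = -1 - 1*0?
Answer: 25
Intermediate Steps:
M = -1 (M = -1 + 0 = -1)
(-11 + c(1, M))² = (-11 + 6)² = (-5)² = 25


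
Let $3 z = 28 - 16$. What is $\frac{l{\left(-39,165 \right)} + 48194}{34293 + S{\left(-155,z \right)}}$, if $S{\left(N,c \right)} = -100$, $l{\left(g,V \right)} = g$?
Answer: $\frac{48155}{34193} \approx 1.4083$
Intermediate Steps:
$z = 4$ ($z = \frac{28 - 16}{3} = \frac{1}{3} \cdot 12 = 4$)
$\frac{l{\left(-39,165 \right)} + 48194}{34293 + S{\left(-155,z \right)}} = \frac{-39 + 48194}{34293 - 100} = \frac{48155}{34193}$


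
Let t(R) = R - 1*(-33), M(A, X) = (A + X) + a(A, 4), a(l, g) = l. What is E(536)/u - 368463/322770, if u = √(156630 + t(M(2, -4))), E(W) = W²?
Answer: -122821/107590 + 287296*√103/4017 ≈ 724.71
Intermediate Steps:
M(A, X) = X + 2*A (M(A, X) = (A + X) + A = X + 2*A)
t(R) = 33 + R (t(R) = R + 33 = 33 + R)
u = 39*√103 (u = √(156630 + (33 + (-4 + 2*2))) = √(156630 + (33 + (-4 + 4))) = √(156630 + (33 + 0)) = √(156630 + 33) = √156663 = 39*√103 ≈ 395.81)
E(536)/u - 368463/322770 = 536²/((39*√103)) - 368463/322770 = 287296*(√103/4017) - 368463*1/322770 = 287296*√103/4017 - 122821/107590 = -122821/107590 + 287296*√103/4017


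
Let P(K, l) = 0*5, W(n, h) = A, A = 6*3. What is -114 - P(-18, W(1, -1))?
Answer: -114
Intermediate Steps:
A = 18
W(n, h) = 18
P(K, l) = 0
-114 - P(-18, W(1, -1)) = -114 - 1*0 = -114 + 0 = -114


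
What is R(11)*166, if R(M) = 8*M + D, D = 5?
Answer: 15438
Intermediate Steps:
R(M) = 5 + 8*M (R(M) = 8*M + 5 = 5 + 8*M)
R(11)*166 = (5 + 8*11)*166 = (5 + 88)*166 = 93*166 = 15438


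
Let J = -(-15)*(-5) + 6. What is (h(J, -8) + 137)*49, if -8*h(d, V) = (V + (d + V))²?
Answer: -300321/8 ≈ -37540.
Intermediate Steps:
J = -69 (J = -3*25 + 6 = -75 + 6 = -69)
h(d, V) = -(d + 2*V)²/8 (h(d, V) = -(V + (d + V))²/8 = -(V + (V + d))²/8 = -(d + 2*V)²/8)
(h(J, -8) + 137)*49 = (-(-69 + 2*(-8))²/8 + 137)*49 = (-(-69 - 16)²/8 + 137)*49 = (-⅛*(-85)² + 137)*49 = (-⅛*7225 + 137)*49 = (-7225/8 + 137)*49 = -6129/8*49 = -300321/8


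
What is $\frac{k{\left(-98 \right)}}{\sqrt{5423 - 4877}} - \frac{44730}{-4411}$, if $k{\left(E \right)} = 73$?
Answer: $\frac{44730}{4411} + \frac{73 \sqrt{546}}{546} \approx 13.265$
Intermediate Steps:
$\frac{k{\left(-98 \right)}}{\sqrt{5423 - 4877}} - \frac{44730}{-4411} = \frac{73}{\sqrt{5423 - 4877}} - \frac{44730}{-4411} = \frac{73}{\sqrt{546}} - - \frac{44730}{4411} = 73 \frac{\sqrt{546}}{546} + \frac{44730}{4411} = \frac{73 \sqrt{546}}{546} + \frac{44730}{4411} = \frac{44730}{4411} + \frac{73 \sqrt{546}}{546}$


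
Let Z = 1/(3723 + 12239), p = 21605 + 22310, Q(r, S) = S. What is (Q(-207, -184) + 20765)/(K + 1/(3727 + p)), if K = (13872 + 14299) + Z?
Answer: 3912765067981/5355740977472 ≈ 0.73057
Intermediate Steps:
p = 43915
Z = 1/15962 ≈ 6.2649e-5
K = 449665503/15962 (K = (13872 + 14299) + 1/15962 = 28171 + 1/15962 = 449665503/15962 ≈ 28171.)
(Q(-207, -184) + 20765)/(K + 1/(3727 + p)) = (-184 + 20765)/(449665503/15962 + 1/(3727 + 43915)) = 20581/(449665503/15962 + 1/47642) = 20581/(5355740977472/190115401) = 20581*(190115401/5355740977472) = 3912765067981/5355740977472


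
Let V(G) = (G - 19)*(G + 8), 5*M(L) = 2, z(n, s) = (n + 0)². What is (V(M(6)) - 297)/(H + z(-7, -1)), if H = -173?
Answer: 11331/3100 ≈ 3.6552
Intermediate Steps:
z(n, s) = n²
M(L) = ⅖ (M(L) = (⅕)*2 = ⅖)
V(G) = (-19 + G)*(8 + G)
(V(M(6)) - 297)/(H + z(-7, -1)) = ((-152 + (⅖)² - 11*⅖) - 297)/(-173 + (-7)²) = ((-152 + 4/25 - 22/5) - 297)/(-173 + 49) = (-3906/25 - 297)/(-124) = -11331/25*(-1/124) = 11331/3100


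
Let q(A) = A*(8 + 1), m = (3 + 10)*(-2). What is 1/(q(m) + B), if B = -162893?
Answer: -1/163127 ≈ -6.1302e-6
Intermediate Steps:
m = -26 (m = 13*(-2) = -26)
q(A) = 9*A (q(A) = A*9 = 9*A)
1/(q(m) + B) = 1/(9*(-26) - 162893) = 1/(-234 - 162893) = 1/(-163127) = -1/163127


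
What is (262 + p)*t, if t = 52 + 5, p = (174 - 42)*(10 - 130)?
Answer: -887946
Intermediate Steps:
p = -15840 (p = 132*(-120) = -15840)
t = 57
(262 + p)*t = (262 - 15840)*57 = -15578*57 = -887946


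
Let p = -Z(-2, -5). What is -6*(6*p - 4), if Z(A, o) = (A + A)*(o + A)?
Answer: 1032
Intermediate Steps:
Z(A, o) = 2*A*(A + o) (Z(A, o) = (2*A)*(A + o) = 2*A*(A + o))
p = -28 (p = -2*(-2)*(-2 - 5) = -2*(-2)*(-7) = -1*28 = -28)
-6*(6*p - 4) = -6*(6*(-28) - 4) = -6*(-168 - 4) = -6*(-172) = 1032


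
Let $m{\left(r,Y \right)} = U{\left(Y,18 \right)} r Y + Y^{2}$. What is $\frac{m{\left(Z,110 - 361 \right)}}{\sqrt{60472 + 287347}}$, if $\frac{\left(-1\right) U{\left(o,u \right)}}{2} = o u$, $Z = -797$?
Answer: $\frac{1807687693 \sqrt{347819}}{347819} \approx 3.0651 \cdot 10^{6}$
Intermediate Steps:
$U{\left(o,u \right)} = - 2 o u$
$m{\left(r,Y \right)} = Y^{2} - 36 r Y^{2}$ ($m{\left(r,Y \right)} = \left(-2\right) Y 18 r Y + Y^{2} = - 36 Y r Y + Y^{2} = - 36 r Y^{2} + Y^{2} = Y^{2} - 36 r Y^{2}$)
$\frac{m{\left(Z,110 - 361 \right)}}{\sqrt{60472 + 287347}} = \frac{\left(110 - 361\right)^{2} \left(1 - -28692\right)}{\sqrt{60472 + 287347}} = \frac{\left(110 - 361\right)^{2} \left(1 + 28692\right)}{\sqrt{347819}} = \left(-251\right)^{2} \cdot 28693 \frac{\sqrt{347819}}{347819} = 63001 \cdot 28693 \frac{\sqrt{347819}}{347819} = 1807687693 \frac{\sqrt{347819}}{347819} = \frac{1807687693 \sqrt{347819}}{347819}$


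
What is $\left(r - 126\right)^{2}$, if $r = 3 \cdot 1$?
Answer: $15129$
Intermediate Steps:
$r = 3$
$\left(r - 126\right)^{2} = \left(3 - 126\right)^{2} = \left(-123\right)^{2} = 15129$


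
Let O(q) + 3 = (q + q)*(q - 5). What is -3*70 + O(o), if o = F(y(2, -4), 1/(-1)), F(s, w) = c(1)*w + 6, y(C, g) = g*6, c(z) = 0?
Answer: -201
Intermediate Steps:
y(C, g) = 6*g
F(s, w) = 6 (F(s, w) = 0*w + 6 = 0 + 6 = 6)
o = 6
O(q) = -3 + 2*q*(-5 + q) (O(q) = -3 + (q + q)*(q - 5) = -3 + (2*q)*(-5 + q) = -3 + 2*q*(-5 + q))
-3*70 + O(o) = -3*70 + (-3 - 10*6 + 2*6²) = -210 + (-3 - 60 + 2*36) = -210 + (-3 - 60 + 72) = -210 + 9 = -201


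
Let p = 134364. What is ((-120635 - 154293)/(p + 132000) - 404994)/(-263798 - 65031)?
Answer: 26969024186/21897051939 ≈ 1.2316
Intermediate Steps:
((-120635 - 154293)/(p + 132000) - 404994)/(-263798 - 65031) = ((-120635 - 154293)/(134364 + 132000) - 404994)/(-263798 - 65031) = (-274928/266364 - 404994)/(-328829) = (-274928*1/266364 - 404994)*(-1/328829) = (-68732/66591 - 404994)*(-1/328829) = -26969024186/66591*(-1/328829) = 26969024186/21897051939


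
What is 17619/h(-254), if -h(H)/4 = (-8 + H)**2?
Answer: -17619/274576 ≈ -0.064168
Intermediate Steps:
h(H) = -4*(-8 + H)**2
17619/h(-254) = 17619/((-4*(-8 - 254)**2)) = 17619/((-4*(-262)**2)) = 17619/((-4*68644)) = 17619/(-274576) = 17619*(-1/274576) = -17619/274576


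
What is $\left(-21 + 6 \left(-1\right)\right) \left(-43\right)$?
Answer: $1161$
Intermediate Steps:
$\left(-21 + 6 \left(-1\right)\right) \left(-43\right) = \left(-21 - 6\right) \left(-43\right) = \left(-27\right) \left(-43\right) = 1161$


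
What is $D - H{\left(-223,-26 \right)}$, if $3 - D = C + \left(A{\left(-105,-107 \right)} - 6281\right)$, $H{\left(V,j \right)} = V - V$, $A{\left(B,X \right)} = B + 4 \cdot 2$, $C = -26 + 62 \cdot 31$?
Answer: $4485$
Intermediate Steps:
$C = 1896$ ($C = -26 + 1922 = 1896$)
$A{\left(B,X \right)} = 8 + B$ ($A{\left(B,X \right)} = B + 8 = 8 + B$)
$H{\left(V,j \right)} = 0$
$D = 4485$ ($D = 3 - \left(1896 + \left(\left(8 - 105\right) - 6281\right)\right) = 3 - \left(1896 - 6378\right) = 3 - -4482 = 3 + 4482 = 4485$)
$D - H{\left(-223,-26 \right)} = 4485 - 0 = 4485 + 0 = 4485$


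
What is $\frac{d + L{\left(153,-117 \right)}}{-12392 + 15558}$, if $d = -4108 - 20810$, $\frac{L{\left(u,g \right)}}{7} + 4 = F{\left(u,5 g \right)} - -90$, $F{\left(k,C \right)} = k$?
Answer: $- \frac{23245}{3166} \approx -7.3421$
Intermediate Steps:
$L{\left(u,g \right)} = 602 + 7 u$ ($L{\left(u,g \right)} = -28 + 7 \left(u - -90\right) = -28 + 7 \left(u + 90\right) = -28 + 7 \left(90 + u\right) = -28 + \left(630 + 7 u\right) = 602 + 7 u$)
$d = -24918$
$\frac{d + L{\left(153,-117 \right)}}{-12392 + 15558} = \frac{-24918 + \left(602 + 7 \cdot 153\right)}{-12392 + 15558} = \frac{-24918 + \left(602 + 1071\right)}{3166} = \left(-24918 + 1673\right) \frac{1}{3166} = \left(-23245\right) \frac{1}{3166} = - \frac{23245}{3166}$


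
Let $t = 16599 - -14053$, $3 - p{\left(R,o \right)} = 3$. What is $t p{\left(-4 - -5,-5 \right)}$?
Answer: $0$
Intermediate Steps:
$p{\left(R,o \right)} = 0$ ($p{\left(R,o \right)} = 3 - 3 = 0$)
$t = 30652$ ($t = 16599 + 14053 = 30652$)
$t p{\left(-4 - -5,-5 \right)} = 30652 \cdot 0 = 0$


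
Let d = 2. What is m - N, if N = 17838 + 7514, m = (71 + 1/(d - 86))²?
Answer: -143326343/7056 ≈ -20313.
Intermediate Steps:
m = 35557369/7056 (m = (71 + 1/(2 - 86))² = (71 + 1/(-84))² = (71 - 1/84)² = (5963/84)² = 35557369/7056 ≈ 5039.3)
N = 25352
m - N = 35557369/7056 - 1*25352 = 35557369/7056 - 25352 = -143326343/7056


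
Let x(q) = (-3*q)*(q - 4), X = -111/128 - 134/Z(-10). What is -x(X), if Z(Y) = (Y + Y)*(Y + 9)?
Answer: 107558187/409600 ≈ 262.59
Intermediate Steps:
Z(Y) = 2*Y*(9 + Y) (Z(Y) = (2*Y)*(9 + Y) = 2*Y*(9 + Y))
X = -4843/640 (X = -111/128 - 134*(-1/(20*(9 - 10))) = -111*1/128 - 134/(2*(-10)*(-1)) = -111/128 - 134/20 = -111/128 - 134*1/20 = -111/128 - 67/10 = -4843/640 ≈ -7.5672)
x(q) = -3*q*(-4 + q) (x(q) = (-3*q)*(-4 + q) = -3*q*(-4 + q))
-x(X) = -3*(-4843)*(4 - 1*(-4843/640))/640 = -3*(-4843)*(4 + 4843/640)/640 = -3*(-4843)*7403/(640*640) = -1*(-107558187/409600) = 107558187/409600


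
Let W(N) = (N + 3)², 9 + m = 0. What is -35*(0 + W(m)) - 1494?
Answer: -2754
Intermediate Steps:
m = -9 (m = -9 + 0 = -9)
W(N) = (3 + N)²
-35*(0 + W(m)) - 1494 = -35*(0 + (3 - 9)²) - 1494 = -35*(0 + (-6)²) - 1494 = -35*(0 + 36) - 1494 = -35*36 - 1494 = -1260 - 1494 = -2754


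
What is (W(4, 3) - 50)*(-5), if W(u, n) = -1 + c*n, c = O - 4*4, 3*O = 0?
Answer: 495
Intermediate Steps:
O = 0 (O = (1/3)*0 = 0)
c = -16 (c = 0 - 4*4 = 0 - 16 = -16)
W(u, n) = -1 - 16*n
(W(4, 3) - 50)*(-5) = ((-1 - 16*3) - 50)*(-5) = ((-1 - 48) - 50)*(-5) = (-49 - 50)*(-5) = -99*(-5) = 495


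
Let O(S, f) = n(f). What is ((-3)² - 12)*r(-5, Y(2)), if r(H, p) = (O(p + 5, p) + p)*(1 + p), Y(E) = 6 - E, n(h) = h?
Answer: -120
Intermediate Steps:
O(S, f) = f
r(H, p) = 2*p*(1 + p) (r(H, p) = (p + p)*(1 + p) = (2*p)*(1 + p) = 2*p*(1 + p))
((-3)² - 12)*r(-5, Y(2)) = ((-3)² - 12)*(2*(6 - 1*2)*(1 + (6 - 1*2))) = (9 - 12)*(2*(6 - 2)*(1 + (6 - 2))) = -6*4*(1 + 4) = -6*4*5 = -3*40 = -120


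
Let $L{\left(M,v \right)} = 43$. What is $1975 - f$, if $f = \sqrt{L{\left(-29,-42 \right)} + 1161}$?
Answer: $1975 - 2 \sqrt{301} \approx 1940.3$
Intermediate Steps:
$f = 2 \sqrt{301}$ ($f = \sqrt{43 + 1161} = \sqrt{1204} = 2 \sqrt{301} \approx 34.699$)
$1975 - f = 1975 - 2 \sqrt{301}$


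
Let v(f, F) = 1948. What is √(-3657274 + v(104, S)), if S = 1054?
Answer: I*√3655326 ≈ 1911.9*I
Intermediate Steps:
√(-3657274 + v(104, S)) = √(-3657274 + 1948) = √(-3655326) = I*√3655326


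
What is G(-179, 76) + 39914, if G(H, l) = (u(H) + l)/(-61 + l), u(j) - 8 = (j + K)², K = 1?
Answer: 630478/15 ≈ 42032.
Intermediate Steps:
u(j) = 8 + (1 + j)² (u(j) = 8 + (j + 1)² = 8 + (1 + j)²)
G(H, l) = (8 + l + (1 + H)²)/(-61 + l) (G(H, l) = ((8 + (1 + H)²) + l)/(-61 + l) = (8 + l + (1 + H)²)/(-61 + l))
G(-179, 76) + 39914 = (8 + 76 + (1 - 179)²)/(-61 + 76) + 39914 = (8 + 76 + (-178)²)/15 + 39914 = (8 + 76 + 31684)/15 + 39914 = (1/15)*31768 + 39914 = 31768/15 + 39914 = 630478/15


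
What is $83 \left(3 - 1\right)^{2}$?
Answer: $332$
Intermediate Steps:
$83 \left(3 - 1\right)^{2} = 83 \cdot 2^{2} = 83 \cdot 4 = 332$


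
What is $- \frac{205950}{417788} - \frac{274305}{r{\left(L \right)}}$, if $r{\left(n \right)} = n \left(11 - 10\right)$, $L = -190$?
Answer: $\frac{2864055171}{1984493} \approx 1443.2$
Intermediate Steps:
$r{\left(n \right)} = n$ ($r{\left(n \right)} = n 1 = n$)
$- \frac{205950}{417788} - \frac{274305}{r{\left(L \right)}} = - \frac{205950}{417788} - \frac{274305}{-190} = \left(-205950\right) \frac{1}{417788} - - \frac{54861}{38} = - \frac{102975}{208894} + \frac{54861}{38} = \frac{2864055171}{1984493}$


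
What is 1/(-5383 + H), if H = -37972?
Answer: -1/43355 ≈ -2.3065e-5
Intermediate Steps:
1/(-5383 + H) = 1/(-5383 - 37972) = 1/(-43355) = -1/43355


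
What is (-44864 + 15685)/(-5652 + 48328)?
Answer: -29179/42676 ≈ -0.68373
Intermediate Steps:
(-44864 + 15685)/(-5652 + 48328) = -29179/42676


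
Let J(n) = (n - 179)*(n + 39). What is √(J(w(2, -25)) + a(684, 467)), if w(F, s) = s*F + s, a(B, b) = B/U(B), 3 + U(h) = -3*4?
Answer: 2*√56865/5 ≈ 95.385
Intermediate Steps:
U(h) = -15 (U(h) = -3 - 3*4 = -3 - 12 = -15)
a(B, b) = -B/15 (a(B, b) = B/(-15) = B*(-1/15) = -B/15)
w(F, s) = s + F*s (w(F, s) = F*s + s = s + F*s)
J(n) = (-179 + n)*(39 + n)
√(J(w(2, -25)) + a(684, 467)) = √((-6981 + (-25*(1 + 2))² - (-3500)*(1 + 2)) - 1/15*684) = √((-6981 + (-25*3)² - (-3500)*3) - 228/5) = √((-6981 + (-75)² - 140*(-75)) - 228/5) = √((-6981 + 5625 + 10500) - 228/5) = √(9144 - 228/5) = √(45492/5) = 2*√56865/5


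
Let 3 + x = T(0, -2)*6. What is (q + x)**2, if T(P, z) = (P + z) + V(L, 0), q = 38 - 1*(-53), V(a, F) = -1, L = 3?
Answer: 4900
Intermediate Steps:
q = 91 (q = 38 + 53 = 91)
T(P, z) = -1 + P + z (T(P, z) = (P + z) - 1 = -1 + P + z)
x = -21 (x = -3 + (-1 + 0 - 2)*6 = -3 - 3*6 = -3 - 18 = -21)
(q + x)**2 = (91 - 21)**2 = 70**2 = 4900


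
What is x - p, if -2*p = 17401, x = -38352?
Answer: -59303/2 ≈ -29652.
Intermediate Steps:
p = -17401/2 (p = -½*17401 = -17401/2 ≈ -8700.5)
x - p = -38352 - 1*(-17401/2) = -38352 + 17401/2 = -59303/2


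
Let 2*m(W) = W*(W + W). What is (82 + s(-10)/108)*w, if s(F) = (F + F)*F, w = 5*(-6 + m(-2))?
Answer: -22640/27 ≈ -838.52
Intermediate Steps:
m(W) = W**2 (m(W) = (W*(W + W))/2 = (W*(2*W))/2 = (2*W**2)/2 = W**2)
w = -10 (w = 5*(-6 + (-2)**2) = 5*(-6 + 4) = 5*(-2) = -10)
s(F) = 2*F**2 (s(F) = (2*F)*F = 2*F**2)
(82 + s(-10)/108)*w = (82 + (2*(-10)**2)/108)*(-10) = (82 + (2*100)*(1/108))*(-10) = (82 + 200*(1/108))*(-10) = (82 + 50/27)*(-10) = (2264/27)*(-10) = -22640/27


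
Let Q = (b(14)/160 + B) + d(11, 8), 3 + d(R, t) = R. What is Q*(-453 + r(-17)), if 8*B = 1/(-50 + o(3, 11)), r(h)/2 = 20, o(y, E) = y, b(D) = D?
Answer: -12554787/3760 ≈ -3339.0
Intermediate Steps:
d(R, t) = -3 + R
r(h) = 40 (r(h) = 2*20 = 40)
B = -1/376 (B = 1/(8*(-50 + 3)) = (⅛)/(-47) = (⅛)*(-1/47) = -1/376 ≈ -0.0026596)
Q = 30399/3760 (Q = (14/160 - 1/376) + (-3 + 11) = (14*(1/160) - 1/376) + 8 = (7/80 - 1/376) + 8 = 319/3760 + 8 = 30399/3760 ≈ 8.0848)
Q*(-453 + r(-17)) = 30399*(-453 + 40)/3760 = (30399/3760)*(-413) = -12554787/3760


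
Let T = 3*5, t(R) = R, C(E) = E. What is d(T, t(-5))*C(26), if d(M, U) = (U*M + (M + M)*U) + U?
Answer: -5980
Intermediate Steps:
T = 15
d(M, U) = U + 3*M*U (d(M, U) = (M*U + (2*M)*U) + U = (M*U + 2*M*U) + U = 3*M*U + U = U + 3*M*U)
d(T, t(-5))*C(26) = -5*(1 + 3*15)*26 = -5*(1 + 45)*26 = -5*46*26 = -230*26 = -5980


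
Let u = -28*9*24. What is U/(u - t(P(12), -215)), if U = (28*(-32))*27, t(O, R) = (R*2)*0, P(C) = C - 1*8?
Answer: 4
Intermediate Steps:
P(C) = -8 + C (P(C) = C - 8 = -8 + C)
t(O, R) = 0 (t(O, R) = (2*R)*0 = 0)
u = -6048 (u = -252*24 = -6048)
U = -24192 (U = -896*27 = -24192)
U/(u - t(P(12), -215)) = -24192/(-6048 - 1*0) = -24192/(-6048 + 0) = -24192/(-6048) = -24192*(-1/6048) = 4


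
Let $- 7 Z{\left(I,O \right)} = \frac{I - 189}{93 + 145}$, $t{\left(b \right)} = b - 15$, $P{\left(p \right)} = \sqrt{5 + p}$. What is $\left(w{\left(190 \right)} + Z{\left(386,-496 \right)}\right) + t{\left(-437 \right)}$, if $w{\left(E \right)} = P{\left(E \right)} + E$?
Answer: $- \frac{436689}{1666} + \sqrt{195} \approx -248.15$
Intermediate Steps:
$t{\left(b \right)} = -15 + b$ ($t{\left(b \right)} = b - 15 = -15 + b$)
$Z{\left(I,O \right)} = \frac{27}{238} - \frac{I}{1666}$ ($Z{\left(I,O \right)} = - \frac{\left(I - 189\right) \frac{1}{93 + 145}}{7} = - \frac{\left(-189 + I\right) \frac{1}{238}}{7} = - \frac{- \frac{27}{34} + \frac{I}{238}}{7} = \frac{27}{238} - \frac{I}{1666}$)
$w{\left(E \right)} = E + \sqrt{5 + E}$ ($w{\left(E \right)} = \sqrt{5 + E} + E = E + \sqrt{5 + E}$)
$\left(w{\left(190 \right)} + Z{\left(386,-496 \right)}\right) + t{\left(-437 \right)} = \left(\left(190 + \sqrt{5 + 190}\right) + \left(\frac{27}{238} - \frac{193}{833}\right)\right) - 452 = \left(\left(190 + \sqrt{195}\right) + \left(\frac{27}{238} - \frac{193}{833}\right)\right) - 452 = \left(\left(190 + \sqrt{195}\right) - \frac{197}{1666}\right) - 452 = \left(\frac{316343}{1666} + \sqrt{195}\right) - 452 = - \frac{436689}{1666} + \sqrt{195}$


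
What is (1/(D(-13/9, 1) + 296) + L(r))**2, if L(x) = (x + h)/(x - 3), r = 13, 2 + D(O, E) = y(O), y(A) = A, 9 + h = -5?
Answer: 6466849/693268900 ≈ 0.0093281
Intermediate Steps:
h = -14 (h = -9 - 5 = -14)
D(O, E) = -2 + O
L(x) = (-14 + x)/(-3 + x) (L(x) = (x - 14)/(x - 3) = (-14 + x)/(-3 + x))
(1/(D(-13/9, 1) + 296) + L(r))**2 = (1/((-2 - 13/9) + 296) + (-14 + 13)/(-3 + 13))**2 = (1/((-2 - 13*1/9) + 296) - 1/10)**2 = (1/((-2 - 13/9) + 296) + (1/10)*(-1))**2 = (1/(-31/9 + 296) - 1/10)**2 = (1/(2633/9) - 1/10)**2 = (9/2633 - 1/10)**2 = (-2543/26330)**2 = 6466849/693268900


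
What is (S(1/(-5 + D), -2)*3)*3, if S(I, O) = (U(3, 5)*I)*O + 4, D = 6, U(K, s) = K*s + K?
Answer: -288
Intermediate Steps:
U(K, s) = K + K*s
S(I, O) = 4 + 18*I*O (S(I, O) = ((3*(1 + 5))*I)*O + 4 = ((3*6)*I)*O + 4 = (18*I)*O + 4 = 18*I*O + 4 = 4 + 18*I*O)
(S(1/(-5 + D), -2)*3)*3 = ((4 + 18*(-2)/(-5 + 6))*3)*3 = ((4 + 18*(-2)/1)*3)*3 = ((4 + 18*1*(-2))*3)*3 = ((4 - 36)*3)*3 = -32*3*3 = -96*3 = -288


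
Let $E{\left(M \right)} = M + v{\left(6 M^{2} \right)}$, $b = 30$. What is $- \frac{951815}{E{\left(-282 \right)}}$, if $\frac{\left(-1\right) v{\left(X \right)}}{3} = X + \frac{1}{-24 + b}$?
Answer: $\frac{1903630}{2863429} \approx 0.66481$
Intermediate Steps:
$v{\left(X \right)} = - \frac{1}{2} - 3 X$ ($v{\left(X \right)} = - 3 \left(X + \frac{1}{-24 + 30}\right) = - 3 \left(X + \frac{1}{6}\right) = - 3 \left(\frac{1}{6} + X\right) = - \frac{1}{2} - 3 X$)
$E{\left(M \right)} = - \frac{1}{2} + M - 18 M^{2}$ ($E{\left(M \right)} = M - \left(\frac{1}{2} + 3 \cdot 6 M^{2}\right) = M - \left(\frac{1}{2} + 18 M^{2}\right) = - \frac{1}{2} + M - 18 M^{2}$)
$- \frac{951815}{E{\left(-282 \right)}} = - \frac{951815}{- \frac{1}{2} - 282 - 18 \left(-282\right)^{2}} = - \frac{951815}{- \frac{1}{2} - 282 - 1431432} = - \frac{951815}{- \frac{2863429}{2}} = \left(-951815\right) \left(- \frac{2}{2863429}\right) = \frac{1903630}{2863429}$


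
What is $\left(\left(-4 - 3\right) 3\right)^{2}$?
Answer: $441$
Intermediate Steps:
$\left(\left(-4 - 3\right) 3\right)^{2} = \left(\left(-7\right) 3\right)^{2} = \left(-21\right)^{2} = 441$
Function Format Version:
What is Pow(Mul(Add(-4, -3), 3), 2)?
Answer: 441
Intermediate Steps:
Pow(Mul(Add(-4, -3), 3), 2) = Pow(Mul(-7, 3), 2) = Pow(-21, 2) = 441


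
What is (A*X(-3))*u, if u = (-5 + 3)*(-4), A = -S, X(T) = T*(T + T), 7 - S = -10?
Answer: -2448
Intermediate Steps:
S = 17 (S = 7 - 1*(-10) = 7 + 10 = 17)
X(T) = 2*T**2 (X(T) = T*(2*T) = 2*T**2)
A = -17 (A = -1*17 = -17)
u = 8 (u = -2*(-4) = 8)
(A*X(-3))*u = -34*(-3)**2*8 = -34*9*8 = -17*18*8 = -306*8 = -2448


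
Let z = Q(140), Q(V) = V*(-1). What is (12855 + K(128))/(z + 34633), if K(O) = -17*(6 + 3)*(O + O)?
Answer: -26313/34493 ≈ -0.76285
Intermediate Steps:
Q(V) = -V
z = -140 (z = -1*140 = -140)
K(O) = -306*O (K(O) = -153*2*O = -306*O)
(12855 + K(128))/(z + 34633) = (12855 - 306*128)/(-140 + 34633) = (12855 - 39168)/34493 = -26313*1/34493 = -26313/34493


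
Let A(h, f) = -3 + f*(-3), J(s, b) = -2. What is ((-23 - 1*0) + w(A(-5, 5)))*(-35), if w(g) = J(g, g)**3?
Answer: 1085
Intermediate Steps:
A(h, f) = -3 - 3*f
w(g) = -8 (w(g) = (-2)**3 = -8)
((-23 - 1*0) + w(A(-5, 5)))*(-35) = ((-23 - 1*0) - 8)*(-35) = ((-23 + 0) - 8)*(-35) = (-23 - 8)*(-35) = -31*(-35) = 1085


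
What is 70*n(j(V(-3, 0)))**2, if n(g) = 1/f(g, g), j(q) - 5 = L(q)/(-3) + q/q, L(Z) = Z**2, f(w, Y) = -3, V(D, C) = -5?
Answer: 70/9 ≈ 7.7778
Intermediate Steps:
j(q) = 6 - q**2/3 (j(q) = 5 + (q**2/(-3) + q/q) = 5 + (q**2*(-1/3) + 1) = 5 + (-q**2/3 + 1) = 5 + (1 - q**2/3) = 6 - q**2/3)
n(g) = -1/3 (n(g) = 1/(-3) = -1/3)
70*n(j(V(-3, 0)))**2 = 70*(-1/3)**2 = 70*(1/9) = 70/9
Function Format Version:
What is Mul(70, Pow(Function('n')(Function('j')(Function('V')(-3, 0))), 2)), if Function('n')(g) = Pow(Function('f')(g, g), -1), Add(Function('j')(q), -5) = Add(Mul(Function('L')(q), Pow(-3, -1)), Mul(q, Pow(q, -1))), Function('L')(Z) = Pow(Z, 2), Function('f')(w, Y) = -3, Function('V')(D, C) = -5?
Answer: Rational(70, 9) ≈ 7.7778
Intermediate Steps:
Function('j')(q) = Add(6, Mul(Rational(-1, 3), Pow(q, 2))) (Function('j')(q) = Add(5, Add(Mul(Pow(q, 2), Pow(-3, -1)), Mul(q, Pow(q, -1)))) = Add(5, Add(Mul(Pow(q, 2), Rational(-1, 3)), 1)) = Add(5, Add(Mul(Rational(-1, 3), Pow(q, 2)), 1)) = Add(5, Add(1, Mul(Rational(-1, 3), Pow(q, 2)))) = Add(6, Mul(Rational(-1, 3), Pow(q, 2))))
Function('n')(g) = Rational(-1, 3) (Function('n')(g) = Pow(-3, -1) = Rational(-1, 3))
Mul(70, Pow(Function('n')(Function('j')(Function('V')(-3, 0))), 2)) = Mul(70, Pow(Rational(-1, 3), 2)) = Mul(70, Rational(1, 9)) = Rational(70, 9)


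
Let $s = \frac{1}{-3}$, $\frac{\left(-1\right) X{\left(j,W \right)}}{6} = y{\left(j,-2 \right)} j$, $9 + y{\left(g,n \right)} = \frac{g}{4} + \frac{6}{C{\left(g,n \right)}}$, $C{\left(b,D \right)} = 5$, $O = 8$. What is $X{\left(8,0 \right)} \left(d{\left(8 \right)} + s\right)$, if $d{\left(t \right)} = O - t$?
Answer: $- \frac{464}{5} \approx -92.8$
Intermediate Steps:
$y{\left(g,n \right)} = - \frac{39}{5} + \frac{g}{4}$ ($y{\left(g,n \right)} = -9 + \left(\frac{g}{4} + \frac{6}{5}\right) = -9 + \left(\frac{6}{5} + \frac{g}{4}\right) = - \frac{39}{5} + \frac{g}{4}$)
$X{\left(j,W \right)} = - 6 j \left(- \frac{39}{5} + \frac{j}{4}\right)$ ($X{\left(j,W \right)} = - 6 \left(- \frac{39}{5} + \frac{j}{4}\right) j = - 6 j \left(- \frac{39}{5} + \frac{j}{4}\right)$)
$d{\left(t \right)} = 8 - t$
$s = - \frac{1}{3} \approx -0.33333$
$X{\left(8,0 \right)} \left(d{\left(8 \right)} + s\right) = \frac{3}{10} \cdot 8 \left(156 - 40\right) \left(\left(8 - 8\right) - \frac{1}{3}\right) = \frac{3}{10} \cdot 8 \cdot 116 \left(0 - \frac{1}{3}\right) = \frac{1392}{5} \left(- \frac{1}{3}\right) = - \frac{464}{5}$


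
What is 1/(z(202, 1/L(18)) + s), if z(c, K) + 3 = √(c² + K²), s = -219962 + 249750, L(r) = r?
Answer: 9650340/287422156403 - 18*√13220497/287422156403 ≈ 3.3348e-5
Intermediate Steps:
s = 29788
z(c, K) = -3 + √(K² + c²) (z(c, K) = -3 + √(c² + K²) = -3 + √(K² + c²))
1/(z(202, 1/L(18)) + s) = 1/((-3 + √((1/18)² + 202²)) + 29788) = 1/((-3 + √((1/18)² + 40804)) + 29788) = 1/((-3 + √(1/324 + 40804)) + 29788) = 1/((-3 + √(13220497/324)) + 29788) = 1/((-3 + √13220497/18) + 29788) = 1/(29785 + √13220497/18)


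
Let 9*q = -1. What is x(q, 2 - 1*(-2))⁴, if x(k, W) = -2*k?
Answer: 16/6561 ≈ 0.0024387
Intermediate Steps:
q = -⅑ (q = (⅑)*(-1) = -⅑ ≈ -0.11111)
x(q, 2 - 1*(-2))⁴ = (-2*(-⅑))⁴ = (2/9)⁴ = 16/6561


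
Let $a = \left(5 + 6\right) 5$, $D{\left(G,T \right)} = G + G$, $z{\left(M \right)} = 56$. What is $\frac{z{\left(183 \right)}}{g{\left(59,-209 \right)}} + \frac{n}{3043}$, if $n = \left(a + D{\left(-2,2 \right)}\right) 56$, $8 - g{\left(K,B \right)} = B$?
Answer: $\frac{6640}{5549} \approx 1.1966$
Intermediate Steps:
$g{\left(K,B \right)} = 8 - B$
$D{\left(G,T \right)} = 2 G$
$a = 55$ ($a = 11 \cdot 5 = 55$)
$n = 2856$ ($n = \left(55 + 2 \left(-2\right)\right) 56 = \left(55 - 4\right) 56 = 51 \cdot 56 = 2856$)
$\frac{z{\left(183 \right)}}{g{\left(59,-209 \right)}} + \frac{n}{3043} = \frac{56}{8 - -209} + \frac{2856}{3043} = \frac{56}{8 + 209} + 2856 \cdot \frac{1}{3043} = \frac{56}{217} + \frac{168}{179} = 56 \cdot \frac{1}{217} + \frac{168}{179} = \frac{8}{31} + \frac{168}{179} = \frac{6640}{5549}$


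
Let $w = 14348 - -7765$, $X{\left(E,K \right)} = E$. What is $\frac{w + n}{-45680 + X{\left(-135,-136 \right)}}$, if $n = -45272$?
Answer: $\frac{23159}{45815} \approx 0.50549$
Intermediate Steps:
$w = 22113$ ($w = 14348 + 7765 = 22113$)
$\frac{w + n}{-45680 + X{\left(-135,-136 \right)}} = \frac{22113 - 45272}{-45680 - 135} = - \frac{23159}{-45815} = \left(-23159\right) \left(- \frac{1}{45815}\right) = \frac{23159}{45815}$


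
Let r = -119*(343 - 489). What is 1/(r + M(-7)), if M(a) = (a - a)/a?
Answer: 1/17374 ≈ 5.7557e-5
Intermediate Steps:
r = 17374 (r = -119*(-146) = 17374)
M(a) = 0 (M(a) = 0/a = 0)
1/(r + M(-7)) = 1/(17374 + 0) = 1/17374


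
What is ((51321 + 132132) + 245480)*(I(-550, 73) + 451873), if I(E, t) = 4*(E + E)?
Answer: 191935936309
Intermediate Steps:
I(E, t) = 8*E (I(E, t) = 4*(2*E) = 8*E)
((51321 + 132132) + 245480)*(I(-550, 73) + 451873) = ((51321 + 132132) + 245480)*(8*(-550) + 451873) = (183453 + 245480)*(-4400 + 451873) = 428933*447473 = 191935936309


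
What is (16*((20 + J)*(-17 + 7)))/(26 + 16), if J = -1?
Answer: -1520/21 ≈ -72.381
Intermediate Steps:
(16*((20 + J)*(-17 + 7)))/(26 + 16) = (16*((20 - 1)*(-17 + 7)))/(26 + 16) = (16*(19*(-10)))/42 = (16*(-190))*(1/42) = -3040*1/42 = -1520/21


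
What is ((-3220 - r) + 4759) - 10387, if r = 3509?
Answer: -12357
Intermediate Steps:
((-3220 - r) + 4759) - 10387 = ((-3220 - 1*3509) + 4759) - 10387 = ((-3220 - 3509) + 4759) - 10387 = (-6729 + 4759) - 10387 = -1970 - 10387 = -12357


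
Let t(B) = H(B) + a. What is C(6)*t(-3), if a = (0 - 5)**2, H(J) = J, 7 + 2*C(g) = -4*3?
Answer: -209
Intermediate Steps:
C(g) = -19/2 (C(g) = -7/2 + (-4*3)/2 = -7/2 + (1/2)*(-12) = -7/2 - 6 = -19/2)
a = 25 (a = (-5)**2 = 25)
t(B) = 25 + B (t(B) = B + 25 = 25 + B)
C(6)*t(-3) = -19*(25 - 3)/2 = -19/2*22 = -209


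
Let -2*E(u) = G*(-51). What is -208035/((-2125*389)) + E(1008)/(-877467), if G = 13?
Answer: 24302642821/96711487850 ≈ 0.25129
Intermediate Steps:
E(u) = 663/2 (E(u) = -13*(-51)/2 = -1/2*(-663) = 663/2)
-208035/((-2125*389)) + E(1008)/(-877467) = -208035/((-2125*389)) + (663/2)/(-877467) = -208035/(-826625) + (663/2)*(-1/877467) = -208035*(-1/826625) - 221/584978 = 41607/165325 - 221/584978 = 24302642821/96711487850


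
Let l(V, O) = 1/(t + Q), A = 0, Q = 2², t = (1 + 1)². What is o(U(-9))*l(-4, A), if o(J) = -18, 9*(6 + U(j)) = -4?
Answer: -9/4 ≈ -2.2500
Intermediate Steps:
U(j) = -58/9 (U(j) = -6 + (⅑)*(-4) = -6 - 4/9 = -58/9)
t = 4 (t = 2² = 4)
Q = 4
l(V, O) = ⅛ (l(V, O) = 1/(4 + 4) = 1/8 = ⅛)
o(U(-9))*l(-4, A) = -18*⅛ = -9/4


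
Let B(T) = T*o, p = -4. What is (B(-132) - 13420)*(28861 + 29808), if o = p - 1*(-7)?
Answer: -810570904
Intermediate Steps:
o = 3 (o = -4 - 1*(-7) = -4 + 7 = 3)
B(T) = 3*T (B(T) = T*3 = 3*T)
(B(-132) - 13420)*(28861 + 29808) = (3*(-132) - 13420)*(28861 + 29808) = (-396 - 13420)*58669 = -13816*58669 = -810570904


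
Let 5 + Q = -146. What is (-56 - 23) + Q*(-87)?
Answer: 13058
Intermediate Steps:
Q = -151 (Q = -5 - 146 = -151)
(-56 - 23) + Q*(-87) = (-56 - 23) - 151*(-87) = -79 + 13137 = 13058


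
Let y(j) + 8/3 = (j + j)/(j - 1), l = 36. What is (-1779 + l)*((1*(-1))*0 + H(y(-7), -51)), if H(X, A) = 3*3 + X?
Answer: -56357/4 ≈ -14089.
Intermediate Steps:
y(j) = -8/3 + 2*j/(-1 + j) (y(j) = -8/3 + (j + j)/(j - 1) = -8/3 + (2*j)/(-1 + j) = -8/3 + 2*j/(-1 + j))
H(X, A) = 9 + X
(-1779 + l)*((1*(-1))*0 + H(y(-7), -51)) = (-1779 + 36)*((1*(-1))*0 + (9 + 2*(4 - 1*(-7))/(3*(-1 - 7)))) = -1743*(-1*0 + (9 + (⅔)*(4 + 7)/(-8))) = -1743*(0 + (9 + (⅔)*(-⅛)*11)) = -1743*(0 + (9 - 11/12)) = -1743*(0 + 97/12) = -1743*97/12 = -56357/4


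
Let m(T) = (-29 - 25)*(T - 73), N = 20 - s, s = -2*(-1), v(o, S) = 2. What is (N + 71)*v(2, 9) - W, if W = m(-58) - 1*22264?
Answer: 15368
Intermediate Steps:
s = 2
N = 18 (N = 20 - 1*2 = 20 - 2 = 18)
m(T) = 3942 - 54*T (m(T) = -54*(-73 + T) = 3942 - 54*T)
W = -15190 (W = (3942 - 54*(-58)) - 1*22264 = (3942 + 3132) - 22264 = 7074 - 22264 = -15190)
(N + 71)*v(2, 9) - W = (18 + 71)*2 - 1*(-15190) = 89*2 + 15190 = 178 + 15190 = 15368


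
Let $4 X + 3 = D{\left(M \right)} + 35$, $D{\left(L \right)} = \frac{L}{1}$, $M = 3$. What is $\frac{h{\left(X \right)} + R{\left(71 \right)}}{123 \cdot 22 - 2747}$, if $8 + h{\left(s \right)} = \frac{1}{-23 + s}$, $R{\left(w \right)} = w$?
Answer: $- \frac{3587}{2337} \approx -1.5349$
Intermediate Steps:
$D{\left(L \right)} = L$ ($D{\left(L \right)} = L 1 = L$)
$X = \frac{35}{4}$ ($X = - \frac{3}{4} + \frac{3 + 35}{4} = - \frac{3}{4} + \frac{1}{4} \cdot 38 = - \frac{3}{4} + \frac{19}{2} = \frac{35}{4} \approx 8.75$)
$h{\left(s \right)} = -8 + \frac{1}{-23 + s}$
$\frac{h{\left(X \right)} + R{\left(71 \right)}}{123 \cdot 22 - 2747} = \frac{\frac{185 - 70}{-23 + \frac{35}{4}} + 71}{123 \cdot 22 - 2747} = \frac{\frac{185 - 70}{- \frac{57}{4}} + 71}{2706 - 2747} = \frac{\left(- \frac{4}{57}\right) 115 + 71}{-41} = \left(- \frac{460}{57} + 71\right) \left(- \frac{1}{41}\right) = \frac{3587}{57} \left(- \frac{1}{41}\right) = - \frac{3587}{2337}$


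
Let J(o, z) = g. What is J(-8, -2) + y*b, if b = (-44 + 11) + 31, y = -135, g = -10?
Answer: 260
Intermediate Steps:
J(o, z) = -10
b = -2 (b = -33 + 31 = -2)
J(-8, -2) + y*b = -10 - 135*(-2) = -10 + 270 = 260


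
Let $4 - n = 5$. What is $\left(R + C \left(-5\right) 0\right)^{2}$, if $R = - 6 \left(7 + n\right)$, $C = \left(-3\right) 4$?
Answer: $1296$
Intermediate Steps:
$n = -1$ ($n = 4 - 5 = -1$)
$C = -12$
$R = -36$ ($R = - 6 \left(7 - 1\right) = \left(-6\right) 6 = -36$)
$\left(R + C \left(-5\right) 0\right)^{2} = \left(-36 + \left(-12\right) \left(-5\right) 0\right)^{2} = \left(-36 + 60 \cdot 0\right)^{2} = \left(-36 + 0\right)^{2} = \left(-36\right)^{2} = 1296$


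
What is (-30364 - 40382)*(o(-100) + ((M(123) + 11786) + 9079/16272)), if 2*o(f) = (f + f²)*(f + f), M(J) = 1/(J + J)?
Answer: 7695007655144407/111192 ≈ 6.9205e+10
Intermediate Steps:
M(J) = 1/(2*J)
o(f) = f*(f + f²) (o(f) = ((f + f²)*(f + f))/2 = ((f + f²)*(2*f))/2 = (2*f*(f + f²))/2 = f*(f + f²))
(-30364 - 40382)*(o(-100) + ((M(123) + 11786) + 9079/16272)) = (-30364 - 40382)*((-100)²*(1 - 100) + (((½)/123 + 11786) + 9079/16272)) = -70746*(10000*(-99) + (((½)*(1/123) + 11786) + 9079*(1/16272))) = -70746*(-990000 + ((1/246 + 11786) + 9079/16272)) = -70746*(-990000 + (2899357/246 + 9079/16272)) = -70746*(-990000 + 7863428423/667152) = -70746*(-652617051577/667152) = 7695007655144407/111192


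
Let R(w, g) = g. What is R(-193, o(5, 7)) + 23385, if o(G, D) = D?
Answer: 23392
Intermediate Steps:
R(-193, o(5, 7)) + 23385 = 7 + 23385 = 23392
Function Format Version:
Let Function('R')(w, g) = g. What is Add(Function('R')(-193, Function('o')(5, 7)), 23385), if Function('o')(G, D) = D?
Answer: 23392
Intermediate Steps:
Add(Function('R')(-193, Function('o')(5, 7)), 23385) = Add(7, 23385) = 23392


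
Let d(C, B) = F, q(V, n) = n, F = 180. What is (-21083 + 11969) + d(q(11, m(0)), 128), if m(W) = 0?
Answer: -8934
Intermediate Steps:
d(C, B) = 180
(-21083 + 11969) + d(q(11, m(0)), 128) = (-21083 + 11969) + 180 = -9114 + 180 = -8934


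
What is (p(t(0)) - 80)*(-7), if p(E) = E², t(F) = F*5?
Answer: 560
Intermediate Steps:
t(F) = 5*F
(p(t(0)) - 80)*(-7) = ((5*0)² - 80)*(-7) = (0² - 80)*(-7) = (0 - 80)*(-7) = -80*(-7) = 560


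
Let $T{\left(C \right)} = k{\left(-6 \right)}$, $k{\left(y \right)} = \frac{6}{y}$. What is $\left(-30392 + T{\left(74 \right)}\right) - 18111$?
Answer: $-48504$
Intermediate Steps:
$T{\left(C \right)} = -1$ ($T{\left(C \right)} = \frac{6}{-6} = 6 \left(- \frac{1}{6}\right) = -1$)
$\left(-30392 + T{\left(74 \right)}\right) - 18111 = \left(-30392 - 1\right) - 18111 = -30393 - 18111 = -48504$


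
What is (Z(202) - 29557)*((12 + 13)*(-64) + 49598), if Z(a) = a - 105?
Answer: -1414021080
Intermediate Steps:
Z(a) = -105 + a
(Z(202) - 29557)*((12 + 13)*(-64) + 49598) = ((-105 + 202) - 29557)*((12 + 13)*(-64) + 49598) = (97 - 29557)*(25*(-64) + 49598) = -29460*(-1600 + 49598) = -29460*47998 = -1414021080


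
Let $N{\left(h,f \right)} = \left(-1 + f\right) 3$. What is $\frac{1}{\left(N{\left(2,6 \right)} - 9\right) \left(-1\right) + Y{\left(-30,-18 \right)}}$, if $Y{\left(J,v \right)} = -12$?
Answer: $- \frac{1}{18} \approx -0.055556$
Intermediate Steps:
$N{\left(h,f \right)} = -3 + 3 f$
$\frac{1}{\left(N{\left(2,6 \right)} - 9\right) \left(-1\right) + Y{\left(-30,-18 \right)}} = \frac{1}{\left(\left(-3 + 3 \cdot 6\right) - 9\right) \left(-1\right) - 12} = \frac{1}{\left(\left(-3 + 18\right) - 9\right) \left(-1\right) - 12} = \frac{1}{\left(15 - 9\right) \left(-1\right) - 12} = \frac{1}{6 \left(-1\right) - 12} = \frac{1}{-6 - 12} = \frac{1}{-18} = - \frac{1}{18}$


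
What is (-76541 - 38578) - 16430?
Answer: -131549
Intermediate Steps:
(-76541 - 38578) - 16430 = -115119 - 16430 = -131549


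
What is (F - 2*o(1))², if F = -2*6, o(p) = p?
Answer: 196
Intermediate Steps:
F = -12
(F - 2*o(1))² = (-12 - 2*1)² = (-12 - 2)² = (-14)² = 196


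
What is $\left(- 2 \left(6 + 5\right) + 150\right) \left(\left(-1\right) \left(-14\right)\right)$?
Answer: $1792$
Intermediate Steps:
$\left(- 2 \left(6 + 5\right) + 150\right) \left(\left(-1\right) \left(-14\right)\right) = \left(\left(-2\right) 11 + 150\right) 14 = \left(-22 + 150\right) 14 = 128 \cdot 14 = 1792$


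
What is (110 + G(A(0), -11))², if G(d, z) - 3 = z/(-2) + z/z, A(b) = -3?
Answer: 57121/4 ≈ 14280.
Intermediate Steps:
G(d, z) = 4 - z/2 (G(d, z) = 3 + (z/(-2) + z/z) = 3 + (z*(-½) + 1) = 3 + (-z/2 + 1) = 3 + (1 - z/2) = 4 - z/2)
(110 + G(A(0), -11))² = (110 + (4 - ½*(-11)))² = (110 + (4 + 11/2))² = (110 + 19/2)² = (239/2)² = 57121/4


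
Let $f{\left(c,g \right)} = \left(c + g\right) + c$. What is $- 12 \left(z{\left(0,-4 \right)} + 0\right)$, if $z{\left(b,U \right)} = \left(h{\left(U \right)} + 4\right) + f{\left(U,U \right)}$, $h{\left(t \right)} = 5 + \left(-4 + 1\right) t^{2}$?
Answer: $612$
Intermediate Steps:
$f{\left(c,g \right)} = g + 2 c$
$h{\left(t \right)} = 5 - 3 t^{2}$
$z{\left(b,U \right)} = 9 - 3 U^{2} + 3 U$ ($z{\left(b,U \right)} = \left(\left(5 - 3 U^{2}\right) + 4\right) + \left(U + 2 U\right) = \left(9 - 3 U^{2}\right) + 3 U = 9 - 3 U^{2} + 3 U$)
$- 12 \left(z{\left(0,-4 \right)} + 0\right) = - 12 \left(\left(9 - 3 \left(-4\right)^{2} + 3 \left(-4\right)\right) + 0\right) = - 12 \left(\left(9 - 48 - 12\right) + 0\right) = - 12 \left(-51 + 0\right) = \left(-12\right) \left(-51\right) = 612$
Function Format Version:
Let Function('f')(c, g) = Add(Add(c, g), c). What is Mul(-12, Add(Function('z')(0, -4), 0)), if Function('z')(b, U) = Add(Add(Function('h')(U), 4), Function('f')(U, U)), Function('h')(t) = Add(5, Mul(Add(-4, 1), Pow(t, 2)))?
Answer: 612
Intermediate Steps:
Function('f')(c, g) = Add(g, Mul(2, c))
Function('h')(t) = Add(5, Mul(-3, Pow(t, 2)))
Function('z')(b, U) = Add(9, Mul(-3, Pow(U, 2)), Mul(3, U)) (Function('z')(b, U) = Add(Add(Add(5, Mul(-3, Pow(U, 2))), 4), Add(U, Mul(2, U))) = Add(Add(9, Mul(-3, Pow(U, 2))), Mul(3, U)) = Add(9, Mul(-3, Pow(U, 2)), Mul(3, U)))
Mul(-12, Add(Function('z')(0, -4), 0)) = Mul(-12, Add(Add(9, Mul(-3, Pow(-4, 2)), Mul(3, -4)), 0)) = Mul(-12, Add(Add(9, Mul(-3, 16), -12), 0)) = Mul(-12, Add(Add(9, -48, -12), 0)) = Mul(-12, Add(-51, 0)) = Mul(-12, -51) = 612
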